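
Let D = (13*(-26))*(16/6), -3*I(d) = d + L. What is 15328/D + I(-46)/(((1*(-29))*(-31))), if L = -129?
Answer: -7721603/455793 ≈ -16.941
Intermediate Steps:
I(d) = 43 - d/3 (I(d) = -(d - 129)/3 = -(-129 + d)/3 = 43 - d/3)
D = -2704/3 (D = -5408/6 = -338*8/3 = -2704/3 ≈ -901.33)
15328/D + I(-46)/(((1*(-29))*(-31))) = 15328/(-2704/3) + (43 - 1/3*(-46))/(((1*(-29))*(-31))) = 15328*(-3/2704) + (43 + 46/3)/((-29*(-31))) = -2874/169 + (175/3)/899 = -2874/169 + (175/3)*(1/899) = -2874/169 + 175/2697 = -7721603/455793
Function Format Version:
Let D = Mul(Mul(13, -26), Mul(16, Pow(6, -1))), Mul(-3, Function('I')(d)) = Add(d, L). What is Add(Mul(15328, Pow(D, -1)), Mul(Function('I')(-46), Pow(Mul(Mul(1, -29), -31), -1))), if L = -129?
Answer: Rational(-7721603, 455793) ≈ -16.941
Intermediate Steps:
Function('I')(d) = Add(43, Mul(Rational(-1, 3), d)) (Function('I')(d) = Mul(Rational(-1, 3), Add(d, -129)) = Mul(Rational(-1, 3), Add(-129, d)) = Add(43, Mul(Rational(-1, 3), d)))
D = Rational(-2704, 3) (D = Mul(-338, Mul(16, Rational(1, 6))) = Mul(-338, Rational(8, 3)) = Rational(-2704, 3) ≈ -901.33)
Add(Mul(15328, Pow(D, -1)), Mul(Function('I')(-46), Pow(Mul(Mul(1, -29), -31), -1))) = Add(Mul(15328, Pow(Rational(-2704, 3), -1)), Mul(Add(43, Mul(Rational(-1, 3), -46)), Pow(Mul(Mul(1, -29), -31), -1))) = Add(Mul(15328, Rational(-3, 2704)), Mul(Add(43, Rational(46, 3)), Pow(Mul(-29, -31), -1))) = Add(Rational(-2874, 169), Mul(Rational(175, 3), Pow(899, -1))) = Add(Rational(-2874, 169), Mul(Rational(175, 3), Rational(1, 899))) = Add(Rational(-2874, 169), Rational(175, 2697)) = Rational(-7721603, 455793)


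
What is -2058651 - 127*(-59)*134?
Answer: -1054589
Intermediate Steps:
-2058651 - 127*(-59)*134 = -2058651 - (-7493)*134 = -2058651 - 1*(-1004062) = -2058651 + 1004062 = -1054589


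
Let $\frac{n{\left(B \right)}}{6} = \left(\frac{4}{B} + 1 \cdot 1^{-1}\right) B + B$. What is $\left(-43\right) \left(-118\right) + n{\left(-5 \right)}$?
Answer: $5038$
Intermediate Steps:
$n{\left(B \right)} = 6 B + 6 B \left(1 + \frac{4}{B}\right)$ ($n{\left(B \right)} = 6 \left(\left(\frac{4}{B} + 1 \cdot 1^{-1}\right) B + B\right) = 6 \left(\left(\frac{4}{B} + 1 \cdot 1\right) B + B\right) = 6 \left(\left(\frac{4}{B} + 1\right) B + B\right) = 6 \left(\left(1 + \frac{4}{B}\right) B + B\right) = 6 \left(B \left(1 + \frac{4}{B}\right) + B\right) = 6 \left(B + B \left(1 + \frac{4}{B}\right)\right) = 6 B + 6 B \left(1 + \frac{4}{B}\right)$)
$\left(-43\right) \left(-118\right) + n{\left(-5 \right)} = \left(-43\right) \left(-118\right) + \left(24 + 12 \left(-5\right)\right) = 5074 + \left(24 - 60\right) = 5074 - 36 = 5038$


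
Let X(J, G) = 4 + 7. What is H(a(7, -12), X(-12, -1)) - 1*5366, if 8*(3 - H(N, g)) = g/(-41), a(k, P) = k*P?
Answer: -1759053/328 ≈ -5363.0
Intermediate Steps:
X(J, G) = 11
a(k, P) = P*k
H(N, g) = 3 + g/328 (H(N, g) = 3 - g/(8*(-41)) = 3 - g*(-1)/(8*41) = 3 - (-1)*g/328 = 3 + g/328)
H(a(7, -12), X(-12, -1)) - 1*5366 = (3 + (1/328)*11) - 1*5366 = (3 + 11/328) - 5366 = 995/328 - 5366 = -1759053/328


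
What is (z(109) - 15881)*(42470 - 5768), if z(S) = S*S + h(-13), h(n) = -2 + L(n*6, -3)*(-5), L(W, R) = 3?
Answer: -147431934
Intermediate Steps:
h(n) = -17 (h(n) = -2 + 3*(-5) = -2 - 15 = -17)
z(S) = -17 + S² (z(S) = S*S - 17 = S² - 17 = -17 + S²)
(z(109) - 15881)*(42470 - 5768) = ((-17 + 109²) - 15881)*(42470 - 5768) = ((-17 + 11881) - 15881)*36702 = (11864 - 15881)*36702 = -4017*36702 = -147431934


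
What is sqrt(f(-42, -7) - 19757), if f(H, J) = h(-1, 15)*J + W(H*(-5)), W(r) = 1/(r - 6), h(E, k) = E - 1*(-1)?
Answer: I*sqrt(205551777)/102 ≈ 140.56*I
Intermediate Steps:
h(E, k) = 1 + E (h(E, k) = E + 1 = 1 + E)
W(r) = 1/(-6 + r)
f(H, J) = 1/(-6 - 5*H) (f(H, J) = (1 - 1)*J + 1/(-6 + H*(-5)) = 0*J + 1/(-6 - 5*H) = 0 + 1/(-6 - 5*H) = 1/(-6 - 5*H))
sqrt(f(-42, -7) - 19757) = sqrt(-1/(6 + 5*(-42)) - 19757) = sqrt(-1/(6 - 210) - 19757) = sqrt(-1/(-204) - 19757) = sqrt(-1*(-1/204) - 19757) = sqrt(1/204 - 19757) = sqrt(-4030427/204) = I*sqrt(205551777)/102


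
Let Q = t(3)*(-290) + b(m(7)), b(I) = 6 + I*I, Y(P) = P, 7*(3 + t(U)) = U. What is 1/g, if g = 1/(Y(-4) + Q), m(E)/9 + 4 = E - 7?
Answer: 14306/7 ≈ 2043.7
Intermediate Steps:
m(E) = -99 + 9*E (m(E) = -36 + 9*(E - 7) = -36 + 9*(-7 + E) = -36 + (-63 + 9*E) = -99 + 9*E)
t(U) = -3 + U/7
b(I) = 6 + I**2
Q = 14334/7 (Q = (-3 + (1/7)*3)*(-290) + (6 + (-99 + 9*7)**2) = (-3 + 3/7)*(-290) + (6 + (-99 + 63)**2) = -18/7*(-290) + (6 + (-36)**2) = 5220/7 + (6 + 1296) = 5220/7 + 1302 = 14334/7 ≈ 2047.7)
g = 7/14306 (g = 1/(-4 + 14334/7) = 1/(14306/7) = 7/14306 ≈ 0.00048930)
1/g = 1/(7/14306) = 14306/7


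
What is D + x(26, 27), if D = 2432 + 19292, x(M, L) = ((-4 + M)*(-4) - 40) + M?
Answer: 21622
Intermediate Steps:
x(M, L) = -24 - 3*M (x(M, L) = ((16 - 4*M) - 40) + M = (-24 - 4*M) + M = -24 - 3*M)
D = 21724
D + x(26, 27) = 21724 + (-24 - 3*26) = 21724 + (-24 - 78) = 21724 - 102 = 21622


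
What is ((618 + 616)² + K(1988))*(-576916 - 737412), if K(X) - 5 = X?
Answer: -2004020303672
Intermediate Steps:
K(X) = 5 + X
((618 + 616)² + K(1988))*(-576916 - 737412) = ((618 + 616)² + (5 + 1988))*(-576916 - 737412) = (1234² + 1993)*(-1314328) = (1522756 + 1993)*(-1314328) = 1524749*(-1314328) = -2004020303672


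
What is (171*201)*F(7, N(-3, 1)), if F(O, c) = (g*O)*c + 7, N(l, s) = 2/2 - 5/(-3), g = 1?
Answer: 882189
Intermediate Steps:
N(l, s) = 8/3 (N(l, s) = 2*(½) - 5*(-⅓) = 1 + 5/3 = 8/3)
F(O, c) = 7 + O*c (F(O, c) = (1*O)*c + 7 = O*c + 7 = 7 + O*c)
(171*201)*F(7, N(-3, 1)) = (171*201)*(7 + 7*(8/3)) = 34371*(7 + 56/3) = 34371*(77/3) = 882189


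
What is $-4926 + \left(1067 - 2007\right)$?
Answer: $-5866$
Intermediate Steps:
$-4926 + \left(1067 - 2007\right) = -4926 - 940 = -5866$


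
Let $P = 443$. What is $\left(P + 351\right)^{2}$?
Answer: $630436$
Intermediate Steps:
$\left(P + 351\right)^{2} = \left(443 + 351\right)^{2} = 794^{2} = 630436$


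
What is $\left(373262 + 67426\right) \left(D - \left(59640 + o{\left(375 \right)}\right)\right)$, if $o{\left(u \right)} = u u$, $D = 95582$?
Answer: $-46132541904$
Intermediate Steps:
$o{\left(u \right)} = u^{2}$
$\left(373262 + 67426\right) \left(D - \left(59640 + o{\left(375 \right)}\right)\right) = \left(373262 + 67426\right) \left(95582 - 200265\right) = 440688 \left(95582 - 200265\right) = 440688 \left(-104683\right) = -46132541904$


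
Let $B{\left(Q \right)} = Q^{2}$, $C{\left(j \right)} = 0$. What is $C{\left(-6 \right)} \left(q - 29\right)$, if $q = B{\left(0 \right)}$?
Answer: $0$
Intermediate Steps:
$q = 0$ ($q = 0^{2} = 0$)
$C{\left(-6 \right)} \left(q - 29\right) = 0 \left(0 - 29\right) = 0 \left(-29\right) = 0$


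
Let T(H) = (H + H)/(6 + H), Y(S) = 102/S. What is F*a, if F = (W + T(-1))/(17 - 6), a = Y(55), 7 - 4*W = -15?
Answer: 2601/3025 ≈ 0.85983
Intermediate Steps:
W = 11/2 (W = 7/4 - 1/4*(-15) = 7/4 + 15/4 = 11/2 ≈ 5.5000)
T(H) = 2*H/(6 + H) (T(H) = (2*H)/(6 + H) = 2*H/(6 + H))
a = 102/55 ≈ 1.8545
F = 51/110 (F = (11/2 + 2*(-1)/(6 - 1))/(17 - 6) = (11/2 + 2*(-1)/5)/11 = (11/2 + 2*(-1)*(1/5))*(1/11) = (11/2 - 2/5)*(1/11) = (51/10)*(1/11) = 51/110 ≈ 0.46364)
F*a = (51/110)*(102/55) = 2601/3025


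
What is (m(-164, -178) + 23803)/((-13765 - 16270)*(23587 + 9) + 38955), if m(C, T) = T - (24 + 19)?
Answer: -23582/708666905 ≈ -3.3277e-5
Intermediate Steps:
m(C, T) = -43 + T (m(C, T) = T - 1*43 = T - 43 = -43 + T)
(m(-164, -178) + 23803)/((-13765 - 16270)*(23587 + 9) + 38955) = ((-43 - 178) + 23803)/((-13765 - 16270)*(23587 + 9) + 38955) = (-221 + 23803)/(-30035*23596 + 38955) = 23582/(-708705860 + 38955) = 23582/(-708666905) = 23582*(-1/708666905) = -23582/708666905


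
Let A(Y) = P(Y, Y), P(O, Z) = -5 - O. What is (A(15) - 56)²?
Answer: 5776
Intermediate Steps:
A(Y) = -5 - Y
(A(15) - 56)² = ((-5 - 1*15) - 56)² = ((-5 - 15) - 56)² = (-20 - 56)² = (-76)² = 5776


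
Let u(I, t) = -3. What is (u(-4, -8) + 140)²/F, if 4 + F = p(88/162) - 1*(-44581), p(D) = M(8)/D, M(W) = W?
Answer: 206459/490509 ≈ 0.42091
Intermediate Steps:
p(D) = 8/D
F = 490509/11 (F = -4 + (8/((88/162)) - 1*(-44581)) = -4 + (8/((88*(1/162))) + 44581) = -4 + (8/(44/81) + 44581) = -4 + (8*(81/44) + 44581) = -4 + (162/11 + 44581) = -4 + 490553/11 = 490509/11 ≈ 44592.)
(u(-4, -8) + 140)²/F = (-3 + 140)²/(490509/11) = 137²*(11/490509) = 18769*(11/490509) = 206459/490509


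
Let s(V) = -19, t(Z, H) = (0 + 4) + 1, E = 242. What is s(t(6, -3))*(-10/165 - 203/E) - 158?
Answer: -102301/726 ≈ -140.91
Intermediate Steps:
t(Z, H) = 5 (t(Z, H) = 4 + 1 = 5)
s(t(6, -3))*(-10/165 - 203/E) - 158 = -19*(-10/165 - 203/242) - 158 = -19*(-10*1/165 - 203*1/242) - 158 = -19*(-2/33 - 203/242) - 158 = -19*(-653/726) - 158 = 12407/726 - 158 = -102301/726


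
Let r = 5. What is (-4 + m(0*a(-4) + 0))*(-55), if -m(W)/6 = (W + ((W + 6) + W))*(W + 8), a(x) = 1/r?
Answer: 16060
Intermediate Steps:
a(x) = ⅕ (a(x) = 1/5 = ⅕)
m(W) = -6*(6 + 3*W)*(8 + W) (m(W) = -6*(W + ((W + 6) + W))*(W + 8) = -6*(W + ((6 + W) + W))*(8 + W) = -6*(W + (6 + 2*W))*(8 + W) = -6*(6 + 3*W)*(8 + W))
(-4 + m(0*a(-4) + 0))*(-55) = (-4 + (-288 - 180*(0*(⅕) + 0) - 18*(0*(⅕) + 0)²))*(-55) = (-4 + (-288 - 180*(0 + 0) - 18*(0 + 0)²))*(-55) = (-4 + (-288 - 180*0 - 18*0²))*(-55) = (-4 + (-288 + 0 - 18*0))*(-55) = (-4 + (-288 + 0 + 0))*(-55) = (-4 - 288)*(-55) = -292*(-55) = 16060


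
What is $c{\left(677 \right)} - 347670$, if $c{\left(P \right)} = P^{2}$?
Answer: $110659$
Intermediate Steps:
$c{\left(677 \right)} - 347670 = 677^{2} - 347670 = 458329 - 347670 = 110659$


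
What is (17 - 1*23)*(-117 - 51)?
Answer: 1008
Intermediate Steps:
(17 - 1*23)*(-117 - 51) = (17 - 23)*(-168) = -6*(-168) = 1008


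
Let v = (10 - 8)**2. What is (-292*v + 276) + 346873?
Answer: 345981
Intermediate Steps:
v = 4 (v = 2**2 = 4)
(-292*v + 276) + 346873 = (-292*4 + 276) + 346873 = (-1168 + 276) + 346873 = -892 + 346873 = 345981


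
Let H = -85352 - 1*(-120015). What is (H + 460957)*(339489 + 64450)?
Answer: 200200247180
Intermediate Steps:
H = 34663 (H = -85352 + 120015 = 34663)
(H + 460957)*(339489 + 64450) = (34663 + 460957)*(339489 + 64450) = 495620*403939 = 200200247180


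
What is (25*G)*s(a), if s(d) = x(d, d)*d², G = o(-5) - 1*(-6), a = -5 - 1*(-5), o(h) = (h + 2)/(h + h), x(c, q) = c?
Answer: 0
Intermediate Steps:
o(h) = (2 + h)/(2*h) (o(h) = (2 + h)/((2*h)) = (2 + h)*(1/(2*h)) = (2 + h)/(2*h))
a = 0 (a = -5 + 5 = 0)
G = 63/10 (G = (½)*(2 - 5)/(-5) - 1*(-6) = (½)*(-⅕)*(-3) + 6 = 3/10 + 6 = 63/10 ≈ 6.3000)
s(d) = d³ (s(d) = d*d² = d³)
(25*G)*s(a) = (25*(63/10))*0³ = (315/2)*0 = 0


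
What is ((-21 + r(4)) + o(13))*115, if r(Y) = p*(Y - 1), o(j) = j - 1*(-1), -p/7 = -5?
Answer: 11270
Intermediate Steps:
p = 35 (p = -7*(-5) = 35)
o(j) = 1 + j (o(j) = j + 1 = 1 + j)
r(Y) = -35 + 35*Y (r(Y) = 35*(Y - 1) = 35*(-1 + Y) = -35 + 35*Y)
((-21 + r(4)) + o(13))*115 = ((-21 + (-35 + 35*4)) + (1 + 13))*115 = ((-21 + (-35 + 140)) + 14)*115 = ((-21 + 105) + 14)*115 = (84 + 14)*115 = 98*115 = 11270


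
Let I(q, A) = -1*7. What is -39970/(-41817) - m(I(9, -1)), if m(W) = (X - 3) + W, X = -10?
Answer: 876310/41817 ≈ 20.956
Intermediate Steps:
I(q, A) = -7
m(W) = -13 + W (m(W) = (-10 - 3) + W = -13 + W)
-39970/(-41817) - m(I(9, -1)) = -39970/(-41817) - (-13 - 7) = -39970*(-1/41817) - 1*(-20) = 39970/41817 + 20 = 876310/41817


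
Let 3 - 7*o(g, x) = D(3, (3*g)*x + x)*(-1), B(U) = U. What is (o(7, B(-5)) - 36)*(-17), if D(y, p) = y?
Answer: 4182/7 ≈ 597.43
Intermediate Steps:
o(g, x) = 6/7 (o(g, x) = 3/7 - 3*(-1)/7 = 3/7 - 1/7*(-3) = 3/7 + 3/7 = 6/7)
(o(7, B(-5)) - 36)*(-17) = (6/7 - 36)*(-17) = -246/7*(-17) = 4182/7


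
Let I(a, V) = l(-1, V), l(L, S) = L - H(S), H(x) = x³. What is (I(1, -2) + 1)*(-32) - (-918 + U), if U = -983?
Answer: 1645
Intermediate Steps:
l(L, S) = L - S³
I(a, V) = -1 - V³
(I(1, -2) + 1)*(-32) - (-918 + U) = ((-1 - 1*(-2)³) + 1)*(-32) - (-918 - 983) = ((-1 - 1*(-8)) + 1)*(-32) - 1*(-1901) = ((-1 + 8) + 1)*(-32) + 1901 = (7 + 1)*(-32) + 1901 = 8*(-32) + 1901 = -256 + 1901 = 1645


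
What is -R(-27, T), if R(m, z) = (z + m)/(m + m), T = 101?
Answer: 37/27 ≈ 1.3704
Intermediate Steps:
R(m, z) = (m + z)/(2*m) (R(m, z) = (m + z)/((2*m)) = (m + z)*(1/(2*m)) = (m + z)/(2*m))
-R(-27, T) = -(-27 + 101)/(2*(-27)) = -(-1)*74/(2*27) = -1*(-37/27) = 37/27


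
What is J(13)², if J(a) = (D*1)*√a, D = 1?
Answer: 13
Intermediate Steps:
J(a) = √a (J(a) = (1*1)*√a = 1*√a = √a)
J(13)² = (√13)² = 13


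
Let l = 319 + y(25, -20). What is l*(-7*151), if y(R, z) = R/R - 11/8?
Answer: -2694293/8 ≈ -3.3679e+5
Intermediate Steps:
y(R, z) = -3/8 (y(R, z) = 1 - 11*⅛ = 1 - 11/8 = -3/8)
l = 2549/8 (l = 319 - 3/8 = 2549/8 ≈ 318.63)
l*(-7*151) = 2549*(-7*151)/8 = (2549/8)*(-1057) = -2694293/8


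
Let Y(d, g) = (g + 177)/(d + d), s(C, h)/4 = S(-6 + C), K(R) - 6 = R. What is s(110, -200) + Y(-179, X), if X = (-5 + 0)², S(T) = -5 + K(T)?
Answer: 75079/179 ≈ 419.44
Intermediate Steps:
K(R) = 6 + R
S(T) = 1 + T (S(T) = -5 + (6 + T) = 1 + T)
s(C, h) = -20 + 4*C (s(C, h) = 4*(1 + (-6 + C)) = 4*(-5 + C) = -20 + 4*C)
X = 25 (X = (-5)² = 25)
Y(d, g) = (177 + g)/(2*d) (Y(d, g) = (177 + g)/((2*d)) = (177 + g)*(1/(2*d)) = (177 + g)/(2*d))
s(110, -200) + Y(-179, X) = (-20 + 4*110) + (½)*(177 + 25)/(-179) = (-20 + 440) + (½)*(-1/179)*202 = 420 - 101/179 = 75079/179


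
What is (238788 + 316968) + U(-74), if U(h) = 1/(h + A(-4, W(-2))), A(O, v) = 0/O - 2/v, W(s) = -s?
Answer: 41681699/75 ≈ 5.5576e+5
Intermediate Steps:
A(O, v) = -2/v (A(O, v) = 0 - 2/v = -2/v)
U(h) = 1/(-1 + h) (U(h) = 1/(h - 2/((-1*(-2)))) = 1/(h - 2/2) = 1/(h - 2*1/2) = 1/(h - 1) = 1/(-1 + h))
(238788 + 316968) + U(-74) = (238788 + 316968) + 1/(-1 - 74) = 555756 + 1/(-75) = 555756 - 1/75 = 41681699/75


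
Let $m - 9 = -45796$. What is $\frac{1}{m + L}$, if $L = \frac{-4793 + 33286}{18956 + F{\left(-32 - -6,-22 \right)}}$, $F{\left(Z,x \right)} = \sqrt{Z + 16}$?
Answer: $\frac{- \sqrt{10} + 18956 i}{- 867909879 i + 45787 \sqrt{10}} \approx -2.1841 \cdot 10^{-5} + 1.1962 \cdot 10^{-13} i$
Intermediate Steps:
$m = -45787$ ($m = 9 - 45796 = -45787$)
$F{\left(Z,x \right)} = \sqrt{16 + Z}$
$L = \frac{28493}{18956 + i \sqrt{10}}$ ($L = \frac{-4793 + 33286}{18956 + \sqrt{16 - 26}} = \frac{28493}{18956 + \sqrt{16 + \left(-32 + 6\right)}} = \frac{28493}{18956 + \sqrt{16 - 26}} = \frac{28493}{18956 + \sqrt{-10}} = \frac{28493}{18956 + i \sqrt{10}} \approx 1.5031 - 0.00025075 i$)
$\frac{1}{m + L} = \frac{1}{-45787 + \left(\frac{270056654}{179664973} - \frac{28493 i \sqrt{10}}{359329946}\right)} = \frac{1}{- \frac{8226050062097}{179664973} - \frac{28493 i \sqrt{10}}{359329946}}$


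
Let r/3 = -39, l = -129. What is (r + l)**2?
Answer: 60516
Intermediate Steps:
r = -117 (r = 3*(-39) = -117)
(r + l)**2 = (-117 - 129)**2 = (-246)**2 = 60516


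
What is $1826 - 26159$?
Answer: $-24333$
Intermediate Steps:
$1826 - 26159 = -24333$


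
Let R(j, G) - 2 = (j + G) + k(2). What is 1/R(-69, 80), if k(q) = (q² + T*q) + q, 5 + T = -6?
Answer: -⅓ ≈ -0.33333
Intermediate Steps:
T = -11 (T = -5 - 6 = -11)
k(q) = q² - 10*q (k(q) = (q² - 11*q) + q = q² - 10*q)
R(j, G) = -14 + G + j (R(j, G) = 2 + ((j + G) + 2*(-10 + 2)) = 2 + ((G + j) + 2*(-8)) = 2 + ((G + j) - 16) = 2 + (-16 + G + j) = -14 + G + j)
1/R(-69, 80) = 1/(-14 + 80 - 69) = 1/(-3) = -⅓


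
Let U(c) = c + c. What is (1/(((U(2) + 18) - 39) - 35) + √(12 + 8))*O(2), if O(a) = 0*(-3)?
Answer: 0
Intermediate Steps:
O(a) = 0
U(c) = 2*c
(1/(((U(2) + 18) - 39) - 35) + √(12 + 8))*O(2) = (1/(((2*2 + 18) - 39) - 35) + √(12 + 8))*0 = (1/(((4 + 18) - 39) - 35) + √20)*0 = (1/((22 - 39) - 35) + 2*√5)*0 = (1/(-17 - 35) + 2*√5)*0 = (1/(-52) + 2*√5)*0 = (-1/52 + 2*√5)*0 = 0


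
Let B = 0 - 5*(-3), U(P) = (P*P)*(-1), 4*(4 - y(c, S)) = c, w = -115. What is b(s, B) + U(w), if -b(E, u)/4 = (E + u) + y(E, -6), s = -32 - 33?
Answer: -13106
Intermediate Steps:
y(c, S) = 4 - c/4
U(P) = -P² (U(P) = P²*(-1) = -P²)
B = 15 (B = 0 + 15 = 15)
s = -65
b(E, u) = -16 - 4*u - 3*E (b(E, u) = -4*((E + u) + (4 - E/4)) = -4*(4 + u + 3*E/4) = -16 - 4*u - 3*E)
b(s, B) + U(w) = (-16 - 4*15 - 3*(-65)) - 1*(-115)² = (-16 - 60 + 195) - 1*13225 = 119 - 13225 = -13106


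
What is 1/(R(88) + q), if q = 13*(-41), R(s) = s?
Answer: -1/445 ≈ -0.0022472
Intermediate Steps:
q = -533
1/(R(88) + q) = 1/(88 - 533) = 1/(-445) = -1/445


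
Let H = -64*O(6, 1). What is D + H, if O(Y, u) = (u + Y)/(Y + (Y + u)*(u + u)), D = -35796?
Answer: -179092/5 ≈ -35818.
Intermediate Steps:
O(Y, u) = (Y + u)/(Y + 2*u*(Y + u)) (O(Y, u) = (Y + u)/(Y + (Y + u)*(2*u)) = (Y + u)/(Y + 2*u*(Y + u)))
H = -112/5 (H = -64*(6 + 1)/(6 + 2*1**2 + 2*6*1) = -64*7/(6 + 2*1 + 12) = -64*7/(6 + 2 + 12) = -64*7/20 = -112/5 ≈ -22.400)
D + H = -35796 - 112/5 = -179092/5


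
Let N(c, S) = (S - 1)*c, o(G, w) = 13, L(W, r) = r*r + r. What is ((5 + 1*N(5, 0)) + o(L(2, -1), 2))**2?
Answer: 169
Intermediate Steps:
L(W, r) = r + r**2 (L(W, r) = r**2 + r = r + r**2)
N(c, S) = c*(-1 + S) (N(c, S) = (-1 + S)*c = c*(-1 + S))
((5 + 1*N(5, 0)) + o(L(2, -1), 2))**2 = ((5 + 1*(5*(-1 + 0))) + 13)**2 = ((5 + 1*(5*(-1))) + 13)**2 = ((5 + 1*(-5)) + 13)**2 = ((5 - 5) + 13)**2 = (0 + 13)**2 = 13**2 = 169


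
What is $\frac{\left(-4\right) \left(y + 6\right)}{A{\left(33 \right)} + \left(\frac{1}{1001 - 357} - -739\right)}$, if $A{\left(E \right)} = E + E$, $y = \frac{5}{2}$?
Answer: $- \frac{21896}{518421} \approx -0.042236$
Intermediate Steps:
$y = \frac{5}{2}$ ($y = 5 \cdot \frac{1}{2} = \frac{5}{2} \approx 2.5$)
$A{\left(E \right)} = 2 E$
$\frac{\left(-4\right) \left(y + 6\right)}{A{\left(33 \right)} + \left(\frac{1}{1001 - 357} - -739\right)} = \frac{\left(-4\right) \left(\frac{5}{2} + 6\right)}{2 \cdot 33 + \left(\frac{1}{1001 - 357} - -739\right)} = \frac{\left(-4\right) \frac{17}{2}}{66 + \left(\frac{1}{644} + 739\right)} = \frac{1}{66 + \left(\frac{1}{644} + 739\right)} \left(-34\right) = \frac{1}{66 + \frac{475917}{644}} \left(-34\right) = \frac{1}{\frac{518421}{644}} \left(-34\right) = \frac{644}{518421} \left(-34\right) = - \frac{21896}{518421}$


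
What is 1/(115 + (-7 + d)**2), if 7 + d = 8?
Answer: 1/151 ≈ 0.0066225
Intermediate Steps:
d = 1 (d = -7 + 8 = 1)
1/(115 + (-7 + d)**2) = 1/(115 + (-7 + 1)**2) = 1/(115 + (-6)**2) = 1/(115 + 36) = 1/151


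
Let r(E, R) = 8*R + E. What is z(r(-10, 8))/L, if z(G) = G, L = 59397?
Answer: 18/19799 ≈ 0.00090914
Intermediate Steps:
r(E, R) = E + 8*R
z(r(-10, 8))/L = (-10 + 8*8)/59397 = (-10 + 64)*(1/59397) = 54*(1/59397) = 18/19799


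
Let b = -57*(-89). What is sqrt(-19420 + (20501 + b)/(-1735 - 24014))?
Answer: I*sqrt(1430703571594)/8583 ≈ 139.36*I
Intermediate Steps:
b = 5073
sqrt(-19420 + (20501 + b)/(-1735 - 24014)) = sqrt(-19420 + (20501 + 5073)/(-1735 - 24014)) = sqrt(-19420 + 25574/(-25749)) = sqrt(-19420 + 25574*(-1/25749)) = sqrt(-19420 - 25574/25749) = sqrt(-500071154/25749) = I*sqrt(1430703571594)/8583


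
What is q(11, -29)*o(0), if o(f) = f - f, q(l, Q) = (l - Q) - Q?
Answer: 0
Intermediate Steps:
q(l, Q) = l - 2*Q
o(f) = 0
q(11, -29)*o(0) = (11 - 2*(-29))*0 = (11 + 58)*0 = 69*0 = 0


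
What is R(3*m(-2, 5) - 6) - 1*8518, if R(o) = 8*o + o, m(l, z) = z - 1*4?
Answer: -8545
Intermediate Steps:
m(l, z) = -4 + z (m(l, z) = z - 4 = -4 + z)
R(o) = 9*o
R(3*m(-2, 5) - 6) - 1*8518 = 9*(3*(-4 + 5) - 6) - 1*8518 = 9*(3*1 - 6) - 8518 = 9*(3 - 6) - 8518 = 9*(-3) - 8518 = -27 - 8518 = -8545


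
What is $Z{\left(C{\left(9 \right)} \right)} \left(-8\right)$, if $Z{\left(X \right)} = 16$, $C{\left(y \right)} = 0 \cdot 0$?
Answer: $-128$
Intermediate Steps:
$C{\left(y \right)} = 0$
$Z{\left(C{\left(9 \right)} \right)} \left(-8\right) = 16 \left(-8\right) = -128$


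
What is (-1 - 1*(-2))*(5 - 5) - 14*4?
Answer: -56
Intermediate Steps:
(-1 - 1*(-2))*(5 - 5) - 14*4 = (-1 + 2)*0 - 56 = 1*0 - 56 = 0 - 56 = -56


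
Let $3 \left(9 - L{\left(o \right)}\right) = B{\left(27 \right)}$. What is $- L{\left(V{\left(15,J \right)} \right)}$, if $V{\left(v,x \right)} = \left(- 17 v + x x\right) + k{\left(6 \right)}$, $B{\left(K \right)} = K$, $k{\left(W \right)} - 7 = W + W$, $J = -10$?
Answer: $0$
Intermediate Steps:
$k{\left(W \right)} = 7 + 2 W$ ($k{\left(W \right)} = 7 + \left(W + W\right) = 7 + 2 W$)
$V{\left(v,x \right)} = 19 + x^{2} - 17 v$ ($V{\left(v,x \right)} = \left(- 17 v + x x\right) + \left(7 + 2 \cdot 6\right) = \left(- 17 v + x^{2}\right) + \left(7 + 12\right) = \left(x^{2} - 17 v\right) + 19 = 19 + x^{2} - 17 v$)
$L{\left(o \right)} = 0$ ($L{\left(o \right)} = 9 - 9 = 0$)
$- L{\left(V{\left(15,J \right)} \right)} = \left(-1\right) 0 = 0$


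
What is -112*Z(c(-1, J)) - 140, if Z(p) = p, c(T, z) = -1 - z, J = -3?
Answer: -364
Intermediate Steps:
-112*Z(c(-1, J)) - 140 = -112*(-1 - 1*(-3)) - 140 = -112*(-1 + 3) - 140 = -112*2 - 140 = -224 - 140 = -364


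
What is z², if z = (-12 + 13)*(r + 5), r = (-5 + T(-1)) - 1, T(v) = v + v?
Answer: 9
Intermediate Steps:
T(v) = 2*v
r = -8 (r = (-5 + 2*(-1)) - 1 = (-5 - 2) - 1 = -7 - 1 = -8)
z = -3 (z = (-12 + 13)*(-8 + 5) = 1*(-3) = -3)
z² = (-3)² = 9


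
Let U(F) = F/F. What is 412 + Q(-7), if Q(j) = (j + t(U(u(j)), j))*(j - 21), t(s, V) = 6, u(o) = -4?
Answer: 440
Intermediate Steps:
U(F) = 1
Q(j) = (-21 + j)*(6 + j) (Q(j) = (j + 6)*(j - 21) = (6 + j)*(-21 + j) = (-21 + j)*(6 + j))
412 + Q(-7) = 412 + (-126 + (-7)² - 15*(-7)) = 412 + (-126 + 49 + 105) = 412 + 28 = 440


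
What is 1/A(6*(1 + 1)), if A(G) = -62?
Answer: -1/62 ≈ -0.016129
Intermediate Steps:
1/A(6*(1 + 1)) = 1/(-62) = -1/62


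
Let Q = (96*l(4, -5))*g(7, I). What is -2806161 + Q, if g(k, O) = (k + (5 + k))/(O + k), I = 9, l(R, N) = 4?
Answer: -2805705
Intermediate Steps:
g(k, O) = (5 + 2*k)/(O + k)
Q = 456 (Q = (96*4)*((5 + 2*7)/(9 + 7)) = 384*((5 + 14)/16) = 384*((1/16)*19) = 384*(19/16) = 456)
-2806161 + Q = -2806161 + 456 = -2805705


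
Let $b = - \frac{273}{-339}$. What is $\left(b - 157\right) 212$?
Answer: $- \frac{3741800}{113} \approx -33113.0$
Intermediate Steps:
$b = \frac{91}{113}$ ($b = \left(-273\right) \left(- \frac{1}{339}\right) = \frac{91}{113} \approx 0.80531$)
$\left(b - 157\right) 212 = \left(\frac{91}{113} - 157\right) 212 = \left(- \frac{17650}{113}\right) 212 = - \frac{3741800}{113}$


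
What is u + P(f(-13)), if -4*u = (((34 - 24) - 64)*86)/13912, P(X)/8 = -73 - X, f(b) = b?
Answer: -6676599/13912 ≈ -479.92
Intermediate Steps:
P(X) = -584 - 8*X (P(X) = 8*(-73 - X) = -584 - 8*X)
u = 1161/13912 (u = -((34 - 24) - 64)*86/(4*13912) = -(10 - 64)*86/(4*13912) = -(-54*86)/(4*13912) = -(-1161)/13912 = -1/4*(-1161/3478) = 1161/13912 ≈ 0.083453)
u + P(f(-13)) = 1161/13912 + (-584 - 8*(-13)) = 1161/13912 + (-584 + 104) = 1161/13912 - 480 = -6676599/13912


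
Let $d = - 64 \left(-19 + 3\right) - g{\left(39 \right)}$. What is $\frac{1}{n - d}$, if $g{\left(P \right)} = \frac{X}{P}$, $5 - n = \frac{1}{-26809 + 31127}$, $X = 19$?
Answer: $- \frac{168402}{171519635} \approx -0.00098182$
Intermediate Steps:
$n = \frac{21589}{4318}$ ($n = 5 - \frac{1}{-26809 + 31127} = 5 - \frac{1}{4318} = \frac{21589}{4318} \approx 4.9998$)
$g{\left(P \right)} = \frac{19}{P}$
$d = \frac{39917}{39}$ ($d = - 64 \left(-19 + 3\right) - \frac{19}{39} = \left(-64\right) \left(-16\right) - 19 \cdot \frac{1}{39} = 1024 - \frac{19}{39} = \frac{39917}{39} \approx 1023.5$)
$\frac{1}{n - d} = \frac{1}{\frac{21589}{4318} - \frac{39917}{39}} = \frac{1}{- \frac{171519635}{168402}} = - \frac{168402}{171519635}$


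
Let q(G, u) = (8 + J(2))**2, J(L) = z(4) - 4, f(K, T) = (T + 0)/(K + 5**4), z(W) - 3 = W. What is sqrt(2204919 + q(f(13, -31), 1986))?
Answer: 4*sqrt(137815) ≈ 1484.9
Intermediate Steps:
z(W) = 3 + W
f(K, T) = T/(625 + K) (f(K, T) = T/(K + 625) = T/(625 + K))
J(L) = 3 (J(L) = (3 + 4) - 4 = 7 - 4 = 3)
q(G, u) = 121 (q(G, u) = (8 + 3)**2 = 11**2 = 121)
sqrt(2204919 + q(f(13, -31), 1986)) = sqrt(2204919 + 121) = sqrt(2205040) = 4*sqrt(137815)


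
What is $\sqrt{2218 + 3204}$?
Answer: $\sqrt{5422} \approx 73.634$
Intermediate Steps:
$\sqrt{2218 + 3204} = \sqrt{5422}$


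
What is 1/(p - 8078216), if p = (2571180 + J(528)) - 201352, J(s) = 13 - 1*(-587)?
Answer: -1/5707788 ≈ -1.7520e-7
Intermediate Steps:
J(s) = 600 (J(s) = 13 + 587 = 600)
p = 2370428 (p = (2571180 + 600) - 201352 = 2571780 - 201352 = 2370428)
1/(p - 8078216) = 1/(2370428 - 8078216) = 1/(-5707788) = -1/5707788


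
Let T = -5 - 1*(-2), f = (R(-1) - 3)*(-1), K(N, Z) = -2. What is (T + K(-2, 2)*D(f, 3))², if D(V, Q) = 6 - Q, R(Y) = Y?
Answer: 81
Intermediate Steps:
f = 4 (f = (-1 - 3)*(-1) = -4*(-1) = 4)
T = -3 (T = -5 + 2 = -3)
(T + K(-2, 2)*D(f, 3))² = (-3 - 2*(6 - 1*3))² = (-3 - 2*(6 - 3))² = (-3 - 2*3)² = (-3 - 6)² = (-9)² = 81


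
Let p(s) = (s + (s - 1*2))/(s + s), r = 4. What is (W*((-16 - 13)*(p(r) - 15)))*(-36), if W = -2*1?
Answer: 29754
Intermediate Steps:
W = -2
p(s) = (-2 + 2*s)/(2*s) (p(s) = (s + (s - 2))/((2*s)) = (s + (-2 + s))*(1/(2*s)) = (-2 + 2*s)*(1/(2*s)) = (-2 + 2*s)/(2*s))
(W*((-16 - 13)*(p(r) - 15)))*(-36) = -2*(-16 - 13)*((-1 + 4)/4 - 15)*(-36) = -(-58)*((1/4)*3 - 15)*(-36) = -(-58)*(3/4 - 15)*(-36) = -(-58)*(-57)/4*(-36) = -2*1653/4*(-36) = -1653/2*(-36) = 29754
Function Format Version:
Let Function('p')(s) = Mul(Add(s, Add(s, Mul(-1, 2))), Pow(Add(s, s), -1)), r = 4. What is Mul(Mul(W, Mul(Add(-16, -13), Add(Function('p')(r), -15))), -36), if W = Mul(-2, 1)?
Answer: 29754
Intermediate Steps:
W = -2
Function('p')(s) = Mul(Rational(1, 2), Pow(s, -1), Add(-2, Mul(2, s))) (Function('p')(s) = Mul(Add(s, Add(s, -2)), Pow(Mul(2, s), -1)) = Mul(Add(s, Add(-2, s)), Mul(Rational(1, 2), Pow(s, -1))) = Mul(Add(-2, Mul(2, s)), Mul(Rational(1, 2), Pow(s, -1))) = Mul(Rational(1, 2), Pow(s, -1), Add(-2, Mul(2, s))))
Mul(Mul(W, Mul(Add(-16, -13), Add(Function('p')(r), -15))), -36) = Mul(Mul(-2, Mul(Add(-16, -13), Add(Mul(Pow(4, -1), Add(-1, 4)), -15))), -36) = Mul(Mul(-2, Mul(-29, Add(Mul(Rational(1, 4), 3), -15))), -36) = Mul(Mul(-2, Mul(-29, Add(Rational(3, 4), -15))), -36) = Mul(Mul(-2, Mul(-29, Rational(-57, 4))), -36) = Mul(Mul(-2, Rational(1653, 4)), -36) = Mul(Rational(-1653, 2), -36) = 29754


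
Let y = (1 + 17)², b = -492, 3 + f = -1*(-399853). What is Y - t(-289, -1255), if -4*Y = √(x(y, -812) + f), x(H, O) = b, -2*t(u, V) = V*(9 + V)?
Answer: 781865 - √399358/4 ≈ 7.8171e+5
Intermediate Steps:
f = 399850 (f = -3 - 1*(-399853) = -3 + 399853 = 399850)
y = 324 (y = 18² = 324)
t(u, V) = -V*(9 + V)/2
x(H, O) = -492
Y = -√399358/4 (Y = -√(-492 + 399850)/4 = -√399358/4 ≈ -157.99)
Y - t(-289, -1255) = -√399358/4 - (-1)*(-1255)*(9 - 1255)/2 = -√399358/4 - (-1)*(-1255)*(-1246)/2 = -√399358/4 - 1*(-781865) = -√399358/4 + 781865 = 781865 - √399358/4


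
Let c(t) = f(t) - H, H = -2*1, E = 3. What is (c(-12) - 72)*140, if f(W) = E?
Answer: -9380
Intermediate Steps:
f(W) = 3
H = -2
c(t) = 5 (c(t) = 3 - 1*(-2) = 3 + 2 = 5)
(c(-12) - 72)*140 = (5 - 72)*140 = -67*140 = -9380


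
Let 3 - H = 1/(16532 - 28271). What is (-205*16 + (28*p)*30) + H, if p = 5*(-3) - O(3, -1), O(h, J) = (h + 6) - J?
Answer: -284987702/11739 ≈ -24277.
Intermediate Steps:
O(h, J) = 6 + h - J (O(h, J) = (6 + h) - J = 6 + h - J)
H = 35218/11739 (H = 3 - 1/(16532 - 28271) = 3 - 1/(-11739) = 3 - 1*(-1/11739) = 3 + 1/11739 = 35218/11739 ≈ 3.0001)
p = -25 (p = 5*(-3) - (6 + 3 - 1*(-1)) = -15 - (6 + 3 + 1) = -15 - 1*10 = -15 - 10 = -25)
(-205*16 + (28*p)*30) + H = (-205*16 + (28*(-25))*30) + 35218/11739 = (-3280 - 700*30) + 35218/11739 = (-3280 - 21000) + 35218/11739 = -24280 + 35218/11739 = -284987702/11739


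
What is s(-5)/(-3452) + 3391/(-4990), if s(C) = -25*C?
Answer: -6164741/8612740 ≈ -0.71577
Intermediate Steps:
s(-5)/(-3452) + 3391/(-4990) = -25*(-5)/(-3452) + 3391/(-4990) = 125*(-1/3452) + 3391*(-1/4990) = -125/3452 - 3391/4990 = -6164741/8612740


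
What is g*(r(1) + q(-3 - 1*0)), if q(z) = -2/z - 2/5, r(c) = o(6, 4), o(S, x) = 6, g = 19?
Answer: 1786/15 ≈ 119.07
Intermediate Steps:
r(c) = 6
q(z) = -⅖ - 2/z (q(z) = -2/z - 2*⅕ = -2/z - ⅖ = -⅖ - 2/z)
g*(r(1) + q(-3 - 1*0)) = 19*(6 + (-⅖ - 2/(-3 - 1*0))) = 19*(6 + (-⅖ - 2/(-3 + 0))) = 19*(6 + (-⅖ - 2/(-3))) = 19*(6 + (-⅖ - 2*(-⅓))) = 19*(6 + (-⅖ + ⅔)) = 19*(6 + 4/15) = 19*(94/15) = 1786/15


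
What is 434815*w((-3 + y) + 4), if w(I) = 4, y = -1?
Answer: 1739260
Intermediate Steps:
434815*w((-3 + y) + 4) = 434815*4 = 1739260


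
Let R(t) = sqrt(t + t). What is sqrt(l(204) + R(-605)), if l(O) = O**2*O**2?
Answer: sqrt(1731891456 + 11*I*sqrt(10)) ≈ 41616.0 + 0.e-4*I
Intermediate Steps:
R(t) = sqrt(2)*sqrt(t) (R(t) = sqrt(2*t) = sqrt(2)*sqrt(t))
l(O) = O**4
sqrt(l(204) + R(-605)) = sqrt(204**4 + sqrt(2)*sqrt(-605)) = sqrt(1731891456 + sqrt(2)*(11*I*sqrt(5))) = sqrt(1731891456 + 11*I*sqrt(10))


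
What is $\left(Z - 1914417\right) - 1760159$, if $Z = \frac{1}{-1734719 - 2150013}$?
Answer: $- \frac{14274742973633}{3884732} \approx -3.6746 \cdot 10^{6}$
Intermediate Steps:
$Z = - \frac{1}{3884732}$ ($Z = \frac{1}{-3884732} = - \frac{1}{3884732} \approx -2.5742 \cdot 10^{-7}$)
$\left(Z - 1914417\right) - 1760159 = \left(- \frac{1}{3884732} - 1914417\right) - 1760159 = - \frac{7436996981245}{3884732} - 1760159 = - \frac{14274742973633}{3884732}$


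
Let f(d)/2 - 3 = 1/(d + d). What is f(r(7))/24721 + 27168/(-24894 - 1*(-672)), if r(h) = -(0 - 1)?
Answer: -111908429/99798677 ≈ -1.1213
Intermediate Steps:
r(h) = 1 (r(h) = -1*(-1) = 1)
f(d) = 6 + 1/d (f(d) = 6 + 2/(d + d) = 6 + 2/((2*d)) = 6 + 2*(1/(2*d)) = 6 + 1/d)
f(r(7))/24721 + 27168/(-24894 - 1*(-672)) = (6 + 1/1)/24721 + 27168/(-24894 - 1*(-672)) = (6 + 1)*(1/24721) + 27168/(-24894 + 672) = 7*(1/24721) + 27168/(-24222) = 7/24721 + 27168*(-1/24222) = 7/24721 - 4528/4037 = -111908429/99798677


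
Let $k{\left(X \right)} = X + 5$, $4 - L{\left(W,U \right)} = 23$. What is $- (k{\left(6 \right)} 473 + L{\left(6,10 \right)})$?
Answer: $-5184$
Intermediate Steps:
$L{\left(W,U \right)} = -19$ ($L{\left(W,U \right)} = 4 - 23 = -19$)
$k{\left(X \right)} = 5 + X$
$- (k{\left(6 \right)} 473 + L{\left(6,10 \right)}) = - (\left(5 + 6\right) 473 - 19) = - (11 \cdot 473 - 19) = - (5203 - 19) = \left(-1\right) 5184 = -5184$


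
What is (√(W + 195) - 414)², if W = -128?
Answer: (414 - √67)² ≈ 1.6469e+5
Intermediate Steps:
(√(W + 195) - 414)² = (√(-128 + 195) - 414)² = (√67 - 414)² = (-414 + √67)²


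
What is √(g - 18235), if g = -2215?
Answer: 5*I*√818 ≈ 143.0*I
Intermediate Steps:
√(g - 18235) = √(-2215 - 18235) = √(-20450) = 5*I*√818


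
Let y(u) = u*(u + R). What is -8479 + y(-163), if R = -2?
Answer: 18416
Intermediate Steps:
y(u) = u*(-2 + u) (y(u) = u*(u - 2) = u*(-2 + u))
-8479 + y(-163) = -8479 - 163*(-2 - 163) = -8479 - 163*(-165) = -8479 + 26895 = 18416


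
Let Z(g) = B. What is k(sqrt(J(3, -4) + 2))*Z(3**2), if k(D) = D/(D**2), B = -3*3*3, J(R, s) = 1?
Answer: -9*sqrt(3) ≈ -15.588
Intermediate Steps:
B = -27 (B = -9*3 = -27)
Z(g) = -27
k(D) = 1/D (k(D) = D/D**2 = 1/D)
k(sqrt(J(3, -4) + 2))*Z(3**2) = -27/sqrt(1 + 2) = -27/sqrt(3) = (sqrt(3)/3)*(-27) = -9*sqrt(3)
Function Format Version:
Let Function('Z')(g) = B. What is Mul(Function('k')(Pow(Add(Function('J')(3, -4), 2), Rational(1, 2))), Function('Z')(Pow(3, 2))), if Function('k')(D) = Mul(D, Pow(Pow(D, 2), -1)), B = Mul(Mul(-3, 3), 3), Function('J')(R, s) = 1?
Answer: Mul(-9, Pow(3, Rational(1, 2))) ≈ -15.588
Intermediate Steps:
B = -27 (B = Mul(-9, 3) = -27)
Function('Z')(g) = -27
Function('k')(D) = Pow(D, -1) (Function('k')(D) = Mul(D, Pow(D, -2)) = Pow(D, -1))
Mul(Function('k')(Pow(Add(Function('J')(3, -4), 2), Rational(1, 2))), Function('Z')(Pow(3, 2))) = Mul(Pow(Pow(Add(1, 2), Rational(1, 2)), -1), -27) = Mul(Pow(Pow(3, Rational(1, 2)), -1), -27) = Mul(Mul(Rational(1, 3), Pow(3, Rational(1, 2))), -27) = Mul(-9, Pow(3, Rational(1, 2)))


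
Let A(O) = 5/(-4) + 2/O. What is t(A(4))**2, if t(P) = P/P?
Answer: 1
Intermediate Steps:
A(O) = -5/4 + 2/O (A(O) = 5*(-1/4) + 2/O = -5/4 + 2/O)
t(P) = 1
t(A(4))**2 = 1**2 = 1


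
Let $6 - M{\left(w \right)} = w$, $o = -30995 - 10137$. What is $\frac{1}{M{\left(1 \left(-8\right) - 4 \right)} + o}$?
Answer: $- \frac{1}{41114} \approx -2.4323 \cdot 10^{-5}$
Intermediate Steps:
$o = -41132$
$M{\left(w \right)} = 6 - w$
$\frac{1}{M{\left(1 \left(-8\right) - 4 \right)} + o} = \frac{1}{\left(6 - \left(1 \left(-8\right) - 4\right)\right) - 41132} = \frac{1}{\left(6 - \left(-8 - 4\right)\right) - 41132} = \frac{1}{\left(6 - -12\right) - 41132} = \frac{1}{\left(6 + 12\right) - 41132} = \frac{1}{18 - 41132} = \frac{1}{-41114} = - \frac{1}{41114}$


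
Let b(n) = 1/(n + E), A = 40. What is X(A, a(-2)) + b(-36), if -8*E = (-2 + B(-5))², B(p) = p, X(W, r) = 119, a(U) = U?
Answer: 40095/337 ≈ 118.98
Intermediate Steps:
E = -49/8 (E = -(-2 - 5)²/8 = -⅛*(-7)² = -⅛*49 = -49/8 ≈ -6.1250)
b(n) = 1/(-49/8 + n) (b(n) = 1/(n - 49/8) = 1/(-49/8 + n))
X(A, a(-2)) + b(-36) = 119 + 8/(-49 + 8*(-36)) = 119 + 8/(-49 - 288) = 119 + 8/(-337) = 119 + 8*(-1/337) = 119 - 8/337 = 40095/337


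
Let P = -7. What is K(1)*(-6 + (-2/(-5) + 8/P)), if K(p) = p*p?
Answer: -236/35 ≈ -6.7429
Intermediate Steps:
K(p) = p**2
K(1)*(-6 + (-2/(-5) + 8/P)) = 1**2*(-6 + (-2/(-5) + 8/(-7))) = 1*(-6 + (-2*(-1/5) + 8*(-1/7))) = 1*(-6 + (2/5 - 8/7)) = 1*(-6 - 26/35) = 1*(-236/35) = -236/35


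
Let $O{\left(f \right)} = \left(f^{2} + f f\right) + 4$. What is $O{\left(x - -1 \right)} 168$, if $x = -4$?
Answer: $3696$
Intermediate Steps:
$O{\left(f \right)} = 4 + 2 f^{2}$ ($O{\left(f \right)} = \left(f^{2} + f^{2}\right) + 4 = 2 f^{2} + 4 = 4 + 2 f^{2}$)
$O{\left(x - -1 \right)} 168 = \left(4 + 2 \left(-4 - -1\right)^{2}\right) 168 = \left(4 + 2 \left(-4 + 1\right)^{2}\right) 168 = \left(4 + 2 \left(-3\right)^{2}\right) 168 = \left(4 + 2 \cdot 9\right) 168 = \left(4 + 18\right) 168 = 22 \cdot 168 = 3696$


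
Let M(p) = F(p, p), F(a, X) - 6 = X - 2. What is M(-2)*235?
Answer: 470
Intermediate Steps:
F(a, X) = 4 + X (F(a, X) = 6 + (X - 2) = 6 + (-2 + X) = 4 + X)
M(p) = 4 + p
M(-2)*235 = (4 - 2)*235 = 2*235 = 470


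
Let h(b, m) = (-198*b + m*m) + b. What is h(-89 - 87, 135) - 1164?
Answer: 51733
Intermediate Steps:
h(b, m) = m² - 197*b (h(b, m) = (-198*b + m²) + b = (m² - 198*b) + b = m² - 197*b)
h(-89 - 87, 135) - 1164 = (135² - 197*(-89 - 87)) - 1164 = (18225 - 197*(-176)) - 1164 = (18225 + 34672) - 1164 = 52897 - 1164 = 51733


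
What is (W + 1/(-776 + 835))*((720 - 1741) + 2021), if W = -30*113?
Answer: -200009000/59 ≈ -3.3900e+6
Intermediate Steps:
W = -3390
(W + 1/(-776 + 835))*((720 - 1741) + 2021) = (-3390 + 1/(-776 + 835))*((720 - 1741) + 2021) = (-3390 + 1/59)*(-1021 + 2021) = (-3390 + 1/59)*1000 = -200009/59*1000 = -200009000/59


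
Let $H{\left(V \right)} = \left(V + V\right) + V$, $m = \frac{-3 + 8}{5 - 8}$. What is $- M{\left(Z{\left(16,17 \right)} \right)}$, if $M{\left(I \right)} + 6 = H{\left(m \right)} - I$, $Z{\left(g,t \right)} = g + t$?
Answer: $44$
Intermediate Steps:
$m = - \frac{5}{3}$ ($m = \frac{5}{-3} = 5 \left(- \frac{1}{3}\right) = - \frac{5}{3} \approx -1.6667$)
$H{\left(V \right)} = 3 V$ ($H{\left(V \right)} = 2 V + V = 3 V$)
$M{\left(I \right)} = -11 - I$ ($M{\left(I \right)} = -6 - \left(5 + I\right) = -11 - I$)
$- M{\left(Z{\left(16,17 \right)} \right)} = - (-11 - \left(16 + 17\right)) = - (-11 - 33) = \left(-1\right) \left(-44\right) = 44$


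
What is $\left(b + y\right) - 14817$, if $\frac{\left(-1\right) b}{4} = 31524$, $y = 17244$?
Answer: $-123669$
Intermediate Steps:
$b = -126096$ ($b = \left(-4\right) 31524 = -126096$)
$\left(b + y\right) - 14817 = \left(-126096 + 17244\right) - 14817 = -108852 - 14817 = -123669$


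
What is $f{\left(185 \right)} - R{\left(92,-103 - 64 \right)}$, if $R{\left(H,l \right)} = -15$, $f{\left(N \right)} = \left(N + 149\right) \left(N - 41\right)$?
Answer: $48111$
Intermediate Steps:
$f{\left(N \right)} = \left(-41 + N\right) \left(149 + N\right)$ ($f{\left(N \right)} = \left(149 + N\right) \left(-41 + N\right) = \left(-41 + N\right) \left(149 + N\right)$)
$f{\left(185 \right)} - R{\left(92,-103 - 64 \right)} = \left(-6109 + 185^{2} + 108 \cdot 185\right) - -15 = \left(-6109 + 34225 + 19980\right) + 15 = 48096 + 15 = 48111$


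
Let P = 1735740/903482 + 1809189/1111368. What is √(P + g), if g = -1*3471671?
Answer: I*√24306946796342279238715303862/83675081948 ≈ 1863.2*I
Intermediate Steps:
g = -3471671
P = 593935931403/167350163896 (P = 1735740*(1/903482) + 1809189*(1/1111368) = 867870/451741 + 603063/370456 = 593935931403/167350163896 ≈ 3.5491)
√(P + g) = √(593935931403/167350163896 - 3471671) = √(-580984116907058813/167350163896) = I*√24306946796342279238715303862/83675081948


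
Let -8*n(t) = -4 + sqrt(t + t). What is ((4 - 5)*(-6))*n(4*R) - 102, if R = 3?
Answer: -99 - 3*sqrt(6)/2 ≈ -102.67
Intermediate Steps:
n(t) = 1/2 - sqrt(2)*sqrt(t)/8 (n(t) = -(-4 + sqrt(t + t))/8 = -(-4 + sqrt(2*t))/8 = -(-4 + sqrt(2)*sqrt(t))/8 = 1/2 - sqrt(2)*sqrt(t)/8)
((4 - 5)*(-6))*n(4*R) - 102 = ((4 - 5)*(-6))*(1/2 - sqrt(2)*sqrt(4*3)/8) - 102 = (-1*(-6))*(1/2 - sqrt(2)*sqrt(12)/8) - 102 = 6*(1/2 - sqrt(2)*2*sqrt(3)/8) - 102 = 6*(1/2 - sqrt(6)/4) - 102 = (3 - 3*sqrt(6)/2) - 102 = -99 - 3*sqrt(6)/2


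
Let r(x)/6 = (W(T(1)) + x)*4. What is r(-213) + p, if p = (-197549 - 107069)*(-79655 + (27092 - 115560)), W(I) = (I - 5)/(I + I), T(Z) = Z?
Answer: 51213286854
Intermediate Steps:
W(I) = (-5 + I)/(2*I) (W(I) = (-5 + I)/((2*I)) = (-5 + I)*(1/(2*I)) = (-5 + I)/(2*I))
r(x) = -48 + 24*x (r(x) = 6*(((1/2)*(-5 + 1)/1 + x)*4) = 6*(((1/2)*1*(-4) + x)*4) = 6*((-2 + x)*4) = 6*(-8 + 4*x) = -48 + 24*x)
p = 51213292014 (p = -304618*(-79655 - 88468) = -304618*(-168123) = 51213292014)
r(-213) + p = (-48 + 24*(-213)) + 51213292014 = (-48 - 5112) + 51213292014 = -5160 + 51213292014 = 51213286854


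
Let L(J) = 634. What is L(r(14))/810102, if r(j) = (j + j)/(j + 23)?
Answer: 317/405051 ≈ 0.00078262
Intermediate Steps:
r(j) = 2*j/(23 + j) (r(j) = (2*j)/(23 + j) = 2*j/(23 + j))
L(r(14))/810102 = 634/810102 = 634*(1/810102) = 317/405051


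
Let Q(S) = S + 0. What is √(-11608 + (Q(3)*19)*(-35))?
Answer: I*√13603 ≈ 116.63*I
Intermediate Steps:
Q(S) = S
√(-11608 + (Q(3)*19)*(-35)) = √(-11608 + (3*19)*(-35)) = √(-11608 + 57*(-35)) = √(-11608 - 1995) = √(-13603) = I*√13603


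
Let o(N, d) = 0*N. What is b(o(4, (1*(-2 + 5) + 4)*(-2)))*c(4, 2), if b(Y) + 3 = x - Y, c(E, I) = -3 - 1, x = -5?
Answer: 32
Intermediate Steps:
c(E, I) = -4
o(N, d) = 0
b(Y) = -8 - Y (b(Y) = -3 + (-5 - Y) = -8 - Y)
b(o(4, (1*(-2 + 5) + 4)*(-2)))*c(4, 2) = (-8 - 1*0)*(-4) = (-8 + 0)*(-4) = -8*(-4) = 32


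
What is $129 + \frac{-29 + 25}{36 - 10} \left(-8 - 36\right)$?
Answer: $\frac{1765}{13} \approx 135.77$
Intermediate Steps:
$129 + \frac{-29 + 25}{36 - 10} \left(-8 - 36\right) = 129 + - \frac{4}{26} \left(-44\right) = 129 + \left(-4\right) \frac{1}{26} \left(-44\right) = 129 - - \frac{88}{13} = 129 + \frac{88}{13} = \frac{1765}{13}$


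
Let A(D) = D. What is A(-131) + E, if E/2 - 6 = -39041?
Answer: -78201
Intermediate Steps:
E = -78070 (E = 12 + 2*(-39041) = 12 - 78082 = -78070)
A(-131) + E = -131 - 78070 = -78201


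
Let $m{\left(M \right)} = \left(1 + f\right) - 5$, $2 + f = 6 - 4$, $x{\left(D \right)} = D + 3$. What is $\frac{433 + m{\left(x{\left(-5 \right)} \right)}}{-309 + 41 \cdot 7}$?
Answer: $- \frac{39}{2} \approx -19.5$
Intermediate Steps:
$x{\left(D \right)} = 3 + D$
$f = 0$ ($f = -2 + \left(6 - 4\right) = -2 + 2 = 0$)
$m{\left(M \right)} = -4$ ($m{\left(M \right)} = \left(1 + 0\right) - 5 = 1 - 5 = -4$)
$\frac{433 + m{\left(x{\left(-5 \right)} \right)}}{-309 + 41 \cdot 7} = \frac{433 - 4}{-309 + 41 \cdot 7} = \frac{429}{-309 + 287} = \frac{429}{-22} = 429 \left(- \frac{1}{22}\right) = - \frac{39}{2}$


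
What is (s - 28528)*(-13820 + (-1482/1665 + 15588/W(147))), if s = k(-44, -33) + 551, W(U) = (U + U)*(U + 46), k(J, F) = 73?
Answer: 2024138456809472/5248635 ≈ 3.8565e+8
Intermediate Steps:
W(U) = 2*U*(46 + U) (W(U) = (2*U)*(46 + U) = 2*U*(46 + U))
s = 624 (s = 73 + 551 = 624)
(s - 28528)*(-13820 + (-1482/1665 + 15588/W(147))) = (624 - 28528)*(-13820 + (-1482/1665 + 15588/((2*147*(46 + 147))))) = -27904*(-13820 + (-1482*1/1665 + 15588/((2*147*193)))) = -27904*(-13820 + (-494/555 + 15588/56742)) = -27904*(-13820 + (-494/555 + 15588*(1/56742))) = -27904*(-13820 + (-494/555 + 2598/9457)) = -27904*(-13820 - 3229868/5248635) = -27904*(-72539365568/5248635) = 2024138456809472/5248635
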